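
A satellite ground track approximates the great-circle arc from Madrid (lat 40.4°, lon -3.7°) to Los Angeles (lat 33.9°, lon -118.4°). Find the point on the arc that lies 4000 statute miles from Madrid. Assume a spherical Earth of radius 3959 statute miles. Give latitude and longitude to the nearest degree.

Write both endpoints as unit vectors p₁, p₂ with components (cos φ cos λ, cos φ sin λ, sin φ).
The central angle between the endpoints is δ = arccos(p₁·p₂) ≈ 1.473 rad (84.4°). The total great-circle distance is δ·R ≈ 1.473 × 3959 ≈ 5833 mi, so the target fraction is f = 4000/5833 ≈ 0.686.
Interpolate at f ≈ 0.686 with slerp weights a = sin((1−f)δ)/sin δ ≈ 0.449, b = sin(fδ)/sin δ ≈ 0.851.
p = a·p₁ + b·p₂ ≈ (0.005, -0.643, 0.765); φ = arcsin(p_z) ≈ 49.95°, λ = atan2(p_y, p_x) ≈ -89.55°.

≈ lat 50°, lon -90°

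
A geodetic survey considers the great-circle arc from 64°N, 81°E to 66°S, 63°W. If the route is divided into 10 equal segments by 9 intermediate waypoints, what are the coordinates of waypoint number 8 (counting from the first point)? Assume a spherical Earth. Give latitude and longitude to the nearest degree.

Convert each endpoint to a unit vector on the sphere (x = cos φ cos λ, y = cos φ sin λ, z = sin φ).
The central angle between the endpoints is δ = arccos(p₁·p₂) ≈ 2.878 rad (164.9°).
Interpolate at f = 8/10 with slerp weights a = sin((1−f)δ)/sin δ ≈ 2.085, b = sin(fδ)/sin δ ≈ 2.852.
p = a·p₁ + b·p₂ ≈ (0.670, -0.131, -0.731); φ = arcsin(p_z) ≈ -46.98°, λ = atan2(p_y, p_x) ≈ -11.04°.

≈ 47°S, 11°W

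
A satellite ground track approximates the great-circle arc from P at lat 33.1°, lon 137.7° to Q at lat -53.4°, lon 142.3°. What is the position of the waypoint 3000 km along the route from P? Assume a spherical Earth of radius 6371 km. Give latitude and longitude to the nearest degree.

Write both endpoints as unit vectors p₁, p₂ with components (cos φ cos λ, cos φ sin λ, sin φ).
The central angle between the endpoints is δ = arccos(p₁·p₂) ≈ 1.511 rad (86.6°). The total great-circle distance is δ·R ≈ 1.511 × 6371 ≈ 9629 km, so the target fraction is f = 3000/9629 ≈ 0.312.
Interpolate at f ≈ 0.312 with slerp weights a = sin((1−f)δ)/sin δ ≈ 0.864, b = sin(fδ)/sin δ ≈ 0.454.
p = a·p₁ + b·p₂ ≈ (-0.750, 0.653, 0.107); φ = arcsin(p_z) ≈ 6.15°, λ = atan2(p_y, p_x) ≈ 138.95°.

≈ lat 6°, lon 139°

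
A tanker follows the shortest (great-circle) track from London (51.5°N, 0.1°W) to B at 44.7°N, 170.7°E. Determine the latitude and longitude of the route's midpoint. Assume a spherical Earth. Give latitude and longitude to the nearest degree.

Write both endpoints as unit vectors p₁, p₂ with components (cos φ cos λ, cos φ sin λ, sin φ).
The central angle between the endpoints is δ = arccos(p₁·p₂) ≈ 1.457 rad (83.5°).
Interpolate at f = 1/2 with slerp weights a = sin((1−f)δ)/sin δ ≈ 0.670, b = sin(fδ)/sin δ ≈ 0.670.
p = a·p₁ + b·p₂ ≈ (-0.053, 0.076, 0.996); φ = arcsin(p_z) ≈ 84.68°, λ = atan2(p_y, p_x) ≈ 124.75°.

≈ 85°N, 125°E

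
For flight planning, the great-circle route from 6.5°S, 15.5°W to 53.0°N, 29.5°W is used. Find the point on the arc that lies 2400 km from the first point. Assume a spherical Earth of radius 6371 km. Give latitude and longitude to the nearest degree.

Write both endpoints as unit vectors p₁, p₂ with components (cos φ cos λ, cos φ sin λ, sin φ).
The central angle between the endpoints is δ = arccos(p₁·p₂) ≈ 1.059 rad (60.7°). The total great-circle distance is δ·R ≈ 1.059 × 6371 ≈ 6747 km, so the target fraction is f = 2400/6747 ≈ 0.356.
Interpolate at f ≈ 0.356 with slerp weights a = sin((1−f)δ)/sin δ ≈ 0.723, b = sin(fδ)/sin δ ≈ 0.422.
p = a·p₁ + b·p₂ ≈ (0.913, -0.317, 0.255); φ = arcsin(p_z) ≈ 14.78°, λ = atan2(p_y, p_x) ≈ -19.14°.

≈ 15°N, 19°W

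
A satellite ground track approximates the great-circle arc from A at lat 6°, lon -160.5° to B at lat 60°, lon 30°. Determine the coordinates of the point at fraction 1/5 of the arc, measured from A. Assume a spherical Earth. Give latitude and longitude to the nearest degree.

From cos δ = sin φ₁ sin φ₂ + cos φ₁ cos φ₂ cos Δλ, the central angle is δ ≈ 1.981 rad (113.5°).
Interpolate at f = 1/5 with slerp weights a = sin((1−f)δ)/sin δ ≈ 1.090, b = sin(fδ)/sin δ ≈ 0.421.
p = a·p₁ + b·p₂ ≈ (-0.840, -0.257, 0.478); φ = arcsin(p_z) ≈ 28.57°, λ = atan2(p_y, p_x) ≈ -163.00°.

≈ lat 29°, lon -163°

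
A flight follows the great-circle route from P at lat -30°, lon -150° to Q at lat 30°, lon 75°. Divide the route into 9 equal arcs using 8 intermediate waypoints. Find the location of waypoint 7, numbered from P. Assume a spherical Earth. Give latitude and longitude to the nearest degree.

Write both endpoints as unit vectors p₁, p₂ with components (cos φ cos λ, cos φ sin λ, sin φ).
The central angle between the endpoints is δ = arccos(p₁·p₂) ≈ 2.466 rad (141.3°).
Interpolate at f = 7/9 with slerp weights a = sin((1−f)δ)/sin δ ≈ 0.833, b = sin(fδ)/sin δ ≈ 1.504.
p = a·p₁ + b·p₂ ≈ (-0.288, 0.897, 0.335); φ = arcsin(p_z) ≈ 19.59°, λ = atan2(p_y, p_x) ≈ 107.79°.

≈ lat 20°, lon 108°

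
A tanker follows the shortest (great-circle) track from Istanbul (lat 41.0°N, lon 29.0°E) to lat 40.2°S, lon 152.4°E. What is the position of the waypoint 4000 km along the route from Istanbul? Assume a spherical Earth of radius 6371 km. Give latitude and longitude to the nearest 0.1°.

≈ lat 23.0°N, lon 66.3°E

Convert each endpoint to a unit vector on the sphere (x = cos φ cos λ, y = cos φ sin λ, z = sin φ).
The central angle between the endpoints is δ = arccos(p₁·p₂) ≈ 2.405 rad (137.8°). The total great-circle distance is δ·R ≈ 2.405 × 6371 ≈ 15322 km, so the target fraction is f = 4000/15322 ≈ 0.261.
Interpolate at f ≈ 0.261 with slerp weights a = sin((1−f)δ)/sin δ ≈ 1.457, b = sin(fδ)/sin δ ≈ 0.874.
p = a·p₁ + b·p₂ ≈ (0.370, 0.843, 0.392); φ = arcsin(p_z) ≈ 23.05°, λ = atan2(p_y, p_x) ≈ 66.30°.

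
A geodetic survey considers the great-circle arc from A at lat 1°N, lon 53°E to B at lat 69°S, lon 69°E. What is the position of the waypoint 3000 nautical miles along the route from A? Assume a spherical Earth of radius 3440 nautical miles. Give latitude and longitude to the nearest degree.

≈ lat 49°S, lon 60°E

From cos δ = sin φ₁ sin φ₂ + cos φ₁ cos φ₂ cos Δλ, the central angle is δ ≈ 1.236 rad (70.8°). The total great-circle distance is δ·R ≈ 1.236 × 3440 ≈ 4253 nmi, so the target fraction is f = 3000/4253 ≈ 0.705.
Interpolate at f ≈ 0.705 with slerp weights a = sin((1−f)δ)/sin δ ≈ 0.377, b = sin(fδ)/sin δ ≈ 0.811.
p = a·p₁ + b·p₂ ≈ (0.331, 0.572, -0.750); φ = arcsin(p_z) ≈ -48.60°, λ = atan2(p_y, p_x) ≈ 59.95°.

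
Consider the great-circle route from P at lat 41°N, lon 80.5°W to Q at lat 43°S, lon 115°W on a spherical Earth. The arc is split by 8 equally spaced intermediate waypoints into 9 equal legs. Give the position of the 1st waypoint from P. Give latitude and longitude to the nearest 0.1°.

Write both endpoints as unit vectors p₁, p₂ with components (cos φ cos λ, cos φ sin λ, sin φ).
The central angle between the endpoints is δ = arccos(p₁·p₂) ≈ 1.563 rad (89.6°).
Interpolate at f = 1/9 with slerp weights a = sin((1−f)δ)/sin δ ≈ 0.984, b = sin(fδ)/sin δ ≈ 0.173.
p = a·p₁ + b·p₂ ≈ (0.069, -0.847, 0.527); φ = arcsin(p_z) ≈ 31.83°, λ = atan2(p_y, p_x) ≈ -85.33°.

≈ lat 31.8°N, lon 85.3°W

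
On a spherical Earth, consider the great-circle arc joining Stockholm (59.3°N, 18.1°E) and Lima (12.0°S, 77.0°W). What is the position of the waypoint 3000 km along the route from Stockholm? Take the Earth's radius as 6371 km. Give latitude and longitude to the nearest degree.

≈ (49°N, 26°W)

Convert each endpoint to a unit vector on the sphere (x = cos φ cos λ, y = cos φ sin λ, z = sin φ).
The central angle between the endpoints is δ = arccos(p₁·p₂) ≈ 1.796 rad (102.9°). The total great-circle distance is δ·R ≈ 1.796 × 6371 ≈ 11441 km, so the target fraction is f = 3000/11441 ≈ 0.262.
Interpolate at f ≈ 0.262 with slerp weights a = sin((1−f)δ)/sin δ ≈ 0.995, b = sin(fδ)/sin δ ≈ 0.465.
p = a·p₁ + b·p₂ ≈ (0.585, -0.286, 0.759); φ = arcsin(p_z) ≈ 49.36°, λ = atan2(p_y, p_x) ≈ -26.02°.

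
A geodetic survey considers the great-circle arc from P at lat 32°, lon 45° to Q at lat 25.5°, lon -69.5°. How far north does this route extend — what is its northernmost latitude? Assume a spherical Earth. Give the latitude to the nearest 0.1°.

The great circle lies in the plane with unit normal n̂ = (p₁ × p₂)/|p₁ × p₂|.
Here n̂_z ≈ -0.699; the vertex latitude is φ_max = arccos|n̂_z| ≈ 45.6°.

≈ 45.6°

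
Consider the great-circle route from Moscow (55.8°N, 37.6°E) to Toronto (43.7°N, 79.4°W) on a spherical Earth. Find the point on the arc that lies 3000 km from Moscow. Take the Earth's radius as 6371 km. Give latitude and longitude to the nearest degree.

≈ 67°N, 16°W

Convert each endpoint to a unit vector on the sphere (x = cos φ cos λ, y = cos φ sin λ, z = sin φ).
The central angle between the endpoints is δ = arccos(p₁·p₂) ≈ 1.173 rad (67.2°). The total great-circle distance is δ·R ≈ 1.173 × 6371 ≈ 7476 km, so the target fraction is f = 3000/7476 ≈ 0.401.
Interpolate at f ≈ 0.401 with slerp weights a = sin((1−f)δ)/sin δ ≈ 0.701, b = sin(fδ)/sin δ ≈ 0.492.
p = a·p₁ + b·p₂ ≈ (0.378, -0.109, 0.920); φ = arcsin(p_z) ≈ 66.86°, λ = atan2(p_y, p_x) ≈ -16.14°.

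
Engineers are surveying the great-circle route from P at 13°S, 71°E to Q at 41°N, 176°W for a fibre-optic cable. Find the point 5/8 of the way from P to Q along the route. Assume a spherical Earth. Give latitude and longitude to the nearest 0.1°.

The haversine formula gives a central angle δ ≈ 2.021 rad (115.8°) between the endpoints.
Interpolate at f = 5/8 with slerp weights a = sin((1−f)δ)/sin δ ≈ 0.763, b = sin(fδ)/sin δ ≈ 1.058.
p = a·p₁ + b·p₂ ≈ (-0.555, 0.647, 0.523); φ = arcsin(p_z) ≈ 31.51°, λ = atan2(p_y, p_x) ≈ 130.58°.

≈ 31.5°N, 130.6°E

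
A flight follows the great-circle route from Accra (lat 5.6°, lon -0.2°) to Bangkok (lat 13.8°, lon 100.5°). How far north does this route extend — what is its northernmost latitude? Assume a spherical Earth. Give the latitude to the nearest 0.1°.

The great circle lies in the plane with unit normal n̂ = (p₁ × p₂)/|p₁ × p₂|.
Here n̂_z ≈ +0.961; the vertex latitude is φ_max = arccos|n̂_z| ≈ 16.0°.
Check via Clairaut: cos φ_max = |cos φ₁| · sin C = cos(5.6°)·sin(75.0°) ≈ 0.961, again giving ≈ 16.0°.

≈ 16.0°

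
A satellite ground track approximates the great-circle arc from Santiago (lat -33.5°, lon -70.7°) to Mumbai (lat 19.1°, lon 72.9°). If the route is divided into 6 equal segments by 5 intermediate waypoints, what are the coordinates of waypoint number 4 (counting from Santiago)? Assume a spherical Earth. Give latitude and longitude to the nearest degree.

Write both endpoints as unit vectors p₁, p₂ with components (cos φ cos λ, cos φ sin λ, sin φ).
The central angle between the endpoints is δ = arccos(p₁·p₂) ≈ 2.523 rad (144.6°).
Interpolate at f = 4/6 with slerp weights a = sin((1−f)δ)/sin δ ≈ 1.286, b = sin(fδ)/sin δ ≈ 1.714.
p = a·p₁ + b·p₂ ≈ (0.831, 0.536, -0.149); φ = arcsin(p_z) ≈ -8.55°, λ = atan2(p_y, p_x) ≈ 32.85°.

≈ lat -9°, lon 33°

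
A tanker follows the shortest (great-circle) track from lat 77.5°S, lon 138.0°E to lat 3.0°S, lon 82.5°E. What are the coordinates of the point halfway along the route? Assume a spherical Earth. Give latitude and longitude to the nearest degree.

Write both endpoints as unit vectors p₁, p₂ with components (cos φ cos λ, cos φ sin λ, sin φ).
The central angle between the endpoints is δ = arccos(p₁·p₂) ≈ 1.396 rad (80.0°).
Interpolate at f = 1/2 with slerp weights a = sin((1−f)δ)/sin δ ≈ 0.653, b = sin(fδ)/sin δ ≈ 0.653.
p = a·p₁ + b·p₂ ≈ (-0.020, 0.741, -0.671); φ = arcsin(p_z) ≈ -42.18°, λ = atan2(p_y, p_x) ≈ 91.54°.

≈ lat 42°S, lon 92°E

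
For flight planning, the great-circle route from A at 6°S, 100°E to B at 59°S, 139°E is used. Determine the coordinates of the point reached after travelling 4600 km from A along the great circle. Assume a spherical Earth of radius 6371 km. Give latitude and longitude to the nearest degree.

Write both endpoints as unit vectors p₁, p₂ with components (cos φ cos λ, cos φ sin λ, sin φ).
The central angle between the endpoints is δ = arccos(p₁·p₂) ≈ 1.061 rad (60.8°). The total great-circle distance is δ·R ≈ 1.061 × 6371 ≈ 6762 km, so the target fraction is f = 4600/6762 ≈ 0.680.
Interpolate at f ≈ 0.680 with slerp weights a = sin((1−f)δ)/sin δ ≈ 0.381, b = sin(fδ)/sin δ ≈ 0.757.
p = a·p₁ + b·p₂ ≈ (-0.360, 0.629, -0.689); φ = arcsin(p_z) ≈ -43.53°, λ = atan2(p_y, p_x) ≈ 119.78°.

≈ 44°S, 120°E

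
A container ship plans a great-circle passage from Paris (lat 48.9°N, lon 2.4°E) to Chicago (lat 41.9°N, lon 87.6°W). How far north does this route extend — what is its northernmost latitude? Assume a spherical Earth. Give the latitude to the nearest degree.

The great circle lies in the plane with unit normal n̂ = (p₁ × p₂)/|p₁ × p₂|.
Here n̂_z ≈ -0.566; the vertex latitude is φ_max = arccos|n̂_z| ≈ 55.5°.

≈ 56°N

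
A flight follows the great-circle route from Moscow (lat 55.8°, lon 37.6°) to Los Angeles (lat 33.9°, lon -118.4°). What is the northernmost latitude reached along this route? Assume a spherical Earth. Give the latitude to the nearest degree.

≈ 79°

The great circle lies in the plane with unit normal n̂ = (p₁ × p₂)/|p₁ × p₂|.
Here n̂_z ≈ -0.190; the vertex latitude is φ_max = arccos|n̂_z| ≈ 79.1°.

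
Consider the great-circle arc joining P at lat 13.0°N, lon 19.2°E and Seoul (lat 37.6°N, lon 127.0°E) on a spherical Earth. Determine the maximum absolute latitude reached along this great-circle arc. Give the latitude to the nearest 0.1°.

≈ 42.4°N

The great circle lies in the plane with unit normal n̂ = (p₁ × p₂)/|p₁ × p₂|.
Here n̂_z ≈ +0.739; the vertex latitude is φ_max = arccos|n̂_z| ≈ 42.4°.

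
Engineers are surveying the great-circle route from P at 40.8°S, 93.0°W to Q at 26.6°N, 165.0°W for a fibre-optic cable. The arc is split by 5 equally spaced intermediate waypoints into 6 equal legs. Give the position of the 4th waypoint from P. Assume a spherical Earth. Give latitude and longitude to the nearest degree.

≈ 3°N, 143°W

Write both endpoints as unit vectors p₁, p₂ with components (cos φ cos λ, cos φ sin λ, sin φ).
The central angle between the endpoints is δ = arccos(p₁·p₂) ≈ 1.654 rad (94.8°).
Interpolate at f = 4/6 with slerp weights a = sin((1−f)δ)/sin δ ≈ 0.526, b = sin(fδ)/sin δ ≈ 0.896.
p = a·p₁ + b·p₂ ≈ (-0.794, -0.605, 0.057); φ = arcsin(p_z) ≈ 3.30°, λ = atan2(p_y, p_x) ≈ -142.72°.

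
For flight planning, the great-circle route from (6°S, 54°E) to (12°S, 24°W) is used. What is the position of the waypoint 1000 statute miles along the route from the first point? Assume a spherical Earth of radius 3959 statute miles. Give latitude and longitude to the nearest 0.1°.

Write both endpoints as unit vectors p₁, p₂ with components (cos φ cos λ, cos φ sin λ, sin φ).
The central angle between the endpoints is δ = arccos(p₁·p₂) ≈ 1.345 rad (77.1°). The total great-circle distance is δ·R ≈ 1.345 × 3959 ≈ 5324 mi, so the target fraction is f = 1000/5324 ≈ 0.188.
Interpolate at f ≈ 0.188 with slerp weights a = sin((1−f)δ)/sin δ ≈ 0.911, b = sin(fδ)/sin δ ≈ 0.256.
p = a·p₁ + b·p₂ ≈ (0.762, 0.631, -0.149); φ = arcsin(p_z) ≈ -8.54°, λ = atan2(p_y, p_x) ≈ 39.64°.

≈ (8.5°S, 39.6°E)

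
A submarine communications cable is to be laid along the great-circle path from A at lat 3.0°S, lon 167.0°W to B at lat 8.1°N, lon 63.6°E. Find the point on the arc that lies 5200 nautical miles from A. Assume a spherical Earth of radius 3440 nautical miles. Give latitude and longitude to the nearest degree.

Write both endpoints as unit vectors p₁, p₂ with components (cos φ cos λ, cos φ sin λ, sin φ).
The central angle between the endpoints is δ = arccos(p₁·p₂) ≈ 2.259 rad (129.4°). The total great-circle distance is δ·R ≈ 2.259 × 3440 ≈ 7770 nmi, so the target fraction is f = 5200/7770 ≈ 0.669.
Interpolate at f ≈ 0.669 with slerp weights a = sin((1−f)δ)/sin δ ≈ 0.879, b = sin(fδ)/sin δ ≈ 1.292.
p = a·p₁ + b·p₂ ≈ (-0.287, 0.948, 0.136); φ = arcsin(p_z) ≈ 7.82°, λ = atan2(p_y, p_x) ≈ 106.84°.

≈ lat 8°N, lon 107°E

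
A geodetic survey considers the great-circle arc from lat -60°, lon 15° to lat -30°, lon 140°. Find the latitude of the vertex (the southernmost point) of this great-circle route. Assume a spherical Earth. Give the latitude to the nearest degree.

The great circle lies in the plane with unit normal n̂ = (p₁ × p₂)/|p₁ × p₂|.
Here n̂_z ≈ +0.361; the vertex latitude is φ_max = arccos|n̂_z| ≈ 68.8°.
Check via Clairaut: cos φ_max = |cos φ₁| · sin C = cos(60.0°)·sin(133.8°) ≈ 0.361, again giving ≈ 68.8°.

≈ -69°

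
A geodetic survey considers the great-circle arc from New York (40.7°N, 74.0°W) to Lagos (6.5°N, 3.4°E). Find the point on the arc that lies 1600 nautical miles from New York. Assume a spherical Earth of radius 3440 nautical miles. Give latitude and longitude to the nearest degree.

≈ 34°N, 41°W

Write both endpoints as unit vectors p₁, p₂ with components (cos φ cos λ, cos φ sin λ, sin φ).
The central angle between the endpoints is δ = arccos(p₁·p₂) ≈ 1.330 rad (76.2°). The total great-circle distance is δ·R ≈ 1.330 × 3440 ≈ 4576 nmi, so the target fraction is f = 1600/4576 ≈ 0.350.
Interpolate at f ≈ 0.350 with slerp weights a = sin((1−f)δ)/sin δ ≈ 0.784, b = sin(fδ)/sin δ ≈ 0.462.
p = a·p₁ + b·p₂ ≈ (0.622, -0.544, 0.563); φ = arcsin(p_z) ≈ 34.29°, λ = atan2(p_y, p_x) ≈ -41.18°.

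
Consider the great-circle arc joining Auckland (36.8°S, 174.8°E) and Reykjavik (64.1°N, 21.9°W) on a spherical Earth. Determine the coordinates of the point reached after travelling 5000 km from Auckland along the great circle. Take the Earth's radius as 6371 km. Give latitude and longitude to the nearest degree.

From cos δ = sin φ₁ sin φ₂ + cos φ₁ cos φ₂ cos Δλ, the central angle is δ ≈ 2.634 rad (150.9°). The total great-circle distance is δ·R ≈ 2.634 × 6371 ≈ 16781 km, so the target fraction is f = 5000/16781 ≈ 0.298.
Interpolate at f ≈ 0.298 with slerp weights a = sin((1−f)δ)/sin δ ≈ 1.978, b = sin(fδ)/sin δ ≈ 1.454.
p = a·p₁ + b·p₂ ≈ (-0.988, -0.093, 0.123); φ = arcsin(p_z) ≈ 7.06°, λ = atan2(p_y, p_x) ≈ -174.61°.

≈ (7°N, 175°W)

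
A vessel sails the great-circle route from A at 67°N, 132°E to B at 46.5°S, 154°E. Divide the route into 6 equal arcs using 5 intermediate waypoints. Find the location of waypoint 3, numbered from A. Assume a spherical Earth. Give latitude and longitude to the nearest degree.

≈ 10°N, 146°E

Convert each endpoint to a unit vector on the sphere (x = cos φ cos λ, y = cos φ sin λ, z = sin φ).
The central angle between the endpoints is δ = arccos(p₁·p₂) ≈ 2.002 rad (114.7°).
Interpolate at f = 3/6 with slerp weights a = sin((1−f)δ)/sin δ ≈ 0.927, b = sin(fδ)/sin δ ≈ 0.927.
p = a·p₁ + b·p₂ ≈ (-0.816, 0.549, 0.181); φ = arcsin(p_z) ≈ 10.42°, λ = atan2(p_y, p_x) ≈ 146.07°.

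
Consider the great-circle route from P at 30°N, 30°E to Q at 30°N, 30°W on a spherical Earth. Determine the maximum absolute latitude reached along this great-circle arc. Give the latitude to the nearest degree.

The great circle lies in the plane with unit normal n̂ = (p₁ × p₂)/|p₁ × p₂|.
Here n̂_z ≈ -0.832; the vertex latitude is φ_max = arccos|n̂_z| ≈ 33.7°.
Check via Clairaut: cos φ_max = |cos φ₁| · sin C = cos(30.0°)·sin(73.9°) ≈ 0.832, again giving ≈ 33.7°.

≈ 34°N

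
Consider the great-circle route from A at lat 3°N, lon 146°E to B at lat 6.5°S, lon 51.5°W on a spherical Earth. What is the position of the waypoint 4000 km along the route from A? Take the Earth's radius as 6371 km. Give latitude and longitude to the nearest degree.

≈ lat 5°S, lon 179°W

The haversine formula gives a central angle δ ≈ 2.831 rad (162.2°) between the endpoints. The total great-circle distance is δ·R ≈ 2.831 × 6371 ≈ 18038 km, so the target fraction is f = 4000/18038 ≈ 0.222.
Interpolate at f ≈ 0.222 with slerp weights a = sin((1−f)δ)/sin δ ≈ 2.641, b = sin(fδ)/sin δ ≈ 1.923.
p = a·p₁ + b·p₂ ≈ (-0.997, -0.021, -0.080); φ = arcsin(p_z) ≈ -4.56°, λ = atan2(p_y, p_x) ≈ -178.80°.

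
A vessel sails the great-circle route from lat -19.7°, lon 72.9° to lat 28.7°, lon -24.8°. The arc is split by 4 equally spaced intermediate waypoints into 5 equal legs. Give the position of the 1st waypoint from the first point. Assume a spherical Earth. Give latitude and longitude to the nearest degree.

Convert each endpoint to a unit vector on the sphere (x = cos φ cos λ, y = cos φ sin λ, z = sin φ).
The central angle between the endpoints is δ = arccos(p₁·p₂) ≈ 1.847 rad (105.8°).
Interpolate at f = 1/5 with slerp weights a = sin((1−f)δ)/sin δ ≈ 1.035, b = sin(fδ)/sin δ ≈ 0.375.
p = a·p₁ + b·p₂ ≈ (0.585, 0.793, -0.169); φ = arcsin(p_z) ≈ -9.71°, λ = atan2(p_y, p_x) ≈ 53.58°.

≈ lat -10°, lon 54°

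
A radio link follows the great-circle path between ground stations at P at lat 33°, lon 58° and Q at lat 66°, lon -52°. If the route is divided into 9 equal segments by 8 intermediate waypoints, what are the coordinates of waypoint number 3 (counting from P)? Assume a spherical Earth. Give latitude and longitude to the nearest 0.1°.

≈ lat 52.7°, lon 42.8°

From cos δ = sin φ₁ sin φ₂ + cos φ₁ cos φ₂ cos Δλ, the central angle is δ ≈ 1.180 rad (67.6°).
Interpolate at f = 3/9 with slerp weights a = sin((1−f)δ)/sin δ ≈ 0.766, b = sin(fδ)/sin δ ≈ 0.415.
p = a·p₁ + b·p₂ ≈ (0.444, 0.412, 0.796); φ = arcsin(p_z) ≈ 52.73°, λ = atan2(p_y, p_x) ≈ 42.83°.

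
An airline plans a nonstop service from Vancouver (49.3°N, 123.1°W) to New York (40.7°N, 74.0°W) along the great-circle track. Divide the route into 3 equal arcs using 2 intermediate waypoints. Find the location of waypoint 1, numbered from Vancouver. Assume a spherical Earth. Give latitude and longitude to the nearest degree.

Convert each endpoint to a unit vector on the sphere (x = cos φ cos λ, y = cos φ sin λ, z = sin φ).
The central angle between the endpoints is δ = arccos(p₁·p₂) ≈ 0.613 rad (35.1°).
Interpolate at f = 1/3 with slerp weights a = sin((1−f)δ)/sin δ ≈ 0.691, b = sin(fδ)/sin δ ≈ 0.353.
p = a·p₁ + b·p₂ ≈ (-0.172, -0.634, 0.754); φ = arcsin(p_z) ≈ 48.91°, λ = atan2(p_y, p_x) ≈ -105.19°.

≈ (49°N, 105°W)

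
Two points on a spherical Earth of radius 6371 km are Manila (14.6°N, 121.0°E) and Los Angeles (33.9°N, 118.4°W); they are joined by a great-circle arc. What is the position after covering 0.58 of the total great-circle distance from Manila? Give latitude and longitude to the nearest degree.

≈ 44°N, 175°W

The haversine formula gives a central angle δ ≈ 1.842 rad (105.6°) between the endpoints.
Interpolate at f = 0.58 with slerp weights a = sin((1−f)δ)/sin δ ≈ 0.725, b = sin(fδ)/sin δ ≈ 0.910.
p = a·p₁ + b·p₂ ≈ (-0.721, -0.063, 0.690); φ = arcsin(p_z) ≈ 43.66°, λ = atan2(p_y, p_x) ≈ -175.04°.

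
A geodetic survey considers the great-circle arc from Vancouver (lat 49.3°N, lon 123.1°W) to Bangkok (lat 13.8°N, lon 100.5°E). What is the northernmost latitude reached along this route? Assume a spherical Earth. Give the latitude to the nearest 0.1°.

The great circle lies in the plane with unit normal n̂ = (p₁ × p₂)/|p₁ × p₂|.
Here n̂_z ≈ -0.455; the vertex latitude is φ_max = arccos|n̂_z| ≈ 63.0°.
Check via Clairaut: cos φ_max = |cos φ₁| · sin C = cos(49.3°)·sin(44.2°) ≈ 0.455, again giving ≈ 63.0°.

≈ 63.0°N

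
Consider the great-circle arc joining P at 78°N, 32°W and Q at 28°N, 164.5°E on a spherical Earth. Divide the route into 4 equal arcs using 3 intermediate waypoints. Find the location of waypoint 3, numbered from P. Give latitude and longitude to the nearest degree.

The haversine formula gives a central angle δ ≈ 1.284 rad (73.5°) between the endpoints.
Interpolate at f = 3/4 with slerp weights a = sin((1−f)δ)/sin δ ≈ 0.329, b = sin(fδ)/sin δ ≈ 0.856.
p = a·p₁ + b·p₂ ≈ (-0.670, 0.166, 0.723); φ = arcsin(p_z) ≈ 46.34°, λ = atan2(p_y, p_x) ≈ 166.11°.

≈ 46°N, 166°E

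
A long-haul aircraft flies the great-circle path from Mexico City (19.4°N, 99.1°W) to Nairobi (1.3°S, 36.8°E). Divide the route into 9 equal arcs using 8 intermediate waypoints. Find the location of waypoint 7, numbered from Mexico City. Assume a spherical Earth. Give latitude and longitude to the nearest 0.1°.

≈ (11.2°N, 9.8°E)

Convert each endpoint to a unit vector on the sphere (x = cos φ cos λ, y = cos φ sin λ, z = sin φ).
The central angle between the endpoints is δ = arccos(p₁·p₂) ≈ 2.325 rad (133.2°).
Interpolate at f = 7/9 with slerp weights a = sin((1−f)δ)/sin δ ≈ 0.678, b = sin(fδ)/sin δ ≈ 1.334.
p = a·p₁ + b·p₂ ≈ (0.966, 0.167, 0.195); φ = arcsin(p_z) ≈ 11.24°, λ = atan2(p_y, p_x) ≈ 9.82°.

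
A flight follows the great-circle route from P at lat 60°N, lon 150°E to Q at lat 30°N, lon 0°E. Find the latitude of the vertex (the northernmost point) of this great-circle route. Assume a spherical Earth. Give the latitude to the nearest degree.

The great circle lies in the plane with unit normal n̂ = (p₁ × p₂)/|p₁ × p₂|.
Here n̂_z ≈ -0.217; the vertex latitude is φ_max = arccos|n̂_z| ≈ 77.5°.

≈ 77°N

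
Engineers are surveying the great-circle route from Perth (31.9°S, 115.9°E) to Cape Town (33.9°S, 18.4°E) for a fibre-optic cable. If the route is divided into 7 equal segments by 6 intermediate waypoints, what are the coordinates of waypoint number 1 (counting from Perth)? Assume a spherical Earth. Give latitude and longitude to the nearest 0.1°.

≈ 37.4°S, 104.1°E

Write both endpoints as unit vectors p₁, p₂ with components (cos φ cos λ, cos φ sin λ, sin φ).
The central angle between the endpoints is δ = arccos(p₁·p₂) ≈ 1.367 rad (78.3°).
Interpolate at f = 1/7 with slerp weights a = sin((1−f)δ)/sin δ ≈ 0.941, b = sin(fδ)/sin δ ≈ 0.198.
p = a·p₁ + b·p₂ ≈ (-0.193, 0.770, -0.608); φ = arcsin(p_z) ≈ -37.42°, λ = atan2(p_y, p_x) ≈ 104.05°.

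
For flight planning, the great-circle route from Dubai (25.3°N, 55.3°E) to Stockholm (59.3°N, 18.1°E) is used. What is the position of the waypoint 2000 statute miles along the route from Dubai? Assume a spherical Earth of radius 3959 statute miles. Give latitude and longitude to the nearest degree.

Convert each endpoint to a unit vector on the sphere (x = cos φ cos λ, y = cos φ sin λ, z = sin φ).
The central angle between the endpoints is δ = arccos(p₁·p₂) ≈ 0.745 rad (42.7°). The total great-circle distance is δ·R ≈ 0.745 × 3959 ≈ 2949 mi, so the target fraction is f = 2000/2949 ≈ 0.678.
Interpolate at f ≈ 0.678 with slerp weights a = sin((1−f)δ)/sin δ ≈ 0.350, b = sin(fδ)/sin δ ≈ 0.714.
p = a·p₁ + b·p₂ ≈ (0.527, 0.374, 0.764); φ = arcsin(p_z) ≈ 49.78°, λ = atan2(p_y, p_x) ≈ 35.35°.

≈ 50°N, 35°E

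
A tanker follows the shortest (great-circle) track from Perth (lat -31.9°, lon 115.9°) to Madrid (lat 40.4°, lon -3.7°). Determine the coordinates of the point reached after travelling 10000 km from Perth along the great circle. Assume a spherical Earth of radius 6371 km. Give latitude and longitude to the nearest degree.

≈ lat 23°, lon 42°

Convert each endpoint to a unit vector on the sphere (x = cos φ cos λ, y = cos φ sin λ, z = sin φ).
The central angle between the endpoints is δ = arccos(p₁·p₂) ≈ 2.294 rad (131.4°). The total great-circle distance is δ·R ≈ 2.294 × 6371 ≈ 14615 km, so the target fraction is f = 10000/14615 ≈ 0.684.
Interpolate at f ≈ 0.684 with slerp weights a = sin((1−f)δ)/sin δ ≈ 0.884, b = sin(fδ)/sin δ ≈ 1.334.
p = a·p₁ + b·p₂ ≈ (0.686, 0.610, 0.397); φ = arcsin(p_z) ≈ 23.42°, λ = atan2(p_y, p_x) ≈ 41.63°.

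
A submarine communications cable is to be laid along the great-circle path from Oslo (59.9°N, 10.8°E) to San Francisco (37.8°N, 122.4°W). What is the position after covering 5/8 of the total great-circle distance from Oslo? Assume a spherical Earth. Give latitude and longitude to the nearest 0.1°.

≈ 62.3°N, 99.8°W

Write both endpoints as unit vectors p₁, p₂ with components (cos φ cos λ, cos φ sin λ, sin φ).
The central angle between the endpoints is δ = arccos(p₁·p₂) ≈ 1.309 rad (75.0°).
Interpolate at f = 5/8 with slerp weights a = sin((1−f)δ)/sin δ ≈ 0.488, b = sin(fδ)/sin δ ≈ 0.756.
p = a·p₁ + b·p₂ ≈ (-0.080, -0.458, 0.885); φ = arcsin(p_z) ≈ 62.29°, λ = atan2(p_y, p_x) ≈ -99.84°.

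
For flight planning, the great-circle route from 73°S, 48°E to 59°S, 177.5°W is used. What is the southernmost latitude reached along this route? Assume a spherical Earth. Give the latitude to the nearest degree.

The great circle lies in the plane with unit normal n̂ = (p₁ × p₂)/|p₁ × p₂|.
Here n̂_z ≈ +0.153; the vertex latitude is φ_max = arccos|n̂_z| ≈ 81.2°.
Check via Clairaut: cos φ_max = |cos φ₁| · sin C = cos(73.0°)·sin(148.3°) ≈ 0.153, again giving ≈ 81.2°.

≈ 81°S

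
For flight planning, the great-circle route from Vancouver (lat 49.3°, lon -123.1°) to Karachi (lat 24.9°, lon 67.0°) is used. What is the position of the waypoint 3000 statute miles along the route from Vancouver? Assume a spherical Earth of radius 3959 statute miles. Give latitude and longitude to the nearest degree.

≈ lat 83°, lon 127°

Write both endpoints as unit vectors p₁, p₂ with components (cos φ cos λ, cos φ sin λ, sin φ).
The central angle between the endpoints is δ = arccos(p₁·p₂) ≈ 1.837 rad (105.3°). The total great-circle distance is δ·R ≈ 1.837 × 3959 ≈ 7273 mi, so the target fraction is f = 3000/7273 ≈ 0.412.
Interpolate at f ≈ 0.412 with slerp weights a = sin((1−f)δ)/sin δ ≈ 0.914, b = sin(fδ)/sin δ ≈ 0.712.
p = a·p₁ + b·p₂ ≈ (-0.073, 0.096, 0.993); φ = arcsin(p_z) ≈ 83.09°, λ = atan2(p_y, p_x) ≈ 127.34°.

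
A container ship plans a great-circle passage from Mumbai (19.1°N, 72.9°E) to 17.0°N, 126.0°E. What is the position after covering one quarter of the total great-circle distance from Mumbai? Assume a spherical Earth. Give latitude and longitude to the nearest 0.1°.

≈ 20.1°N, 86.2°E

Write both endpoints as unit vectors p₁, p₂ with components (cos φ cos λ, cos φ sin λ, sin φ).
The central angle between the endpoints is δ = arccos(p₁·p₂) ≈ 0.879 rad (50.3°).
Interpolate at f = 1/4 with slerp weights a = sin((1−f)δ)/sin δ ≈ 0.795, b = sin(fδ)/sin δ ≈ 0.283.
p = a·p₁ + b·p₂ ≈ (0.062, 0.937, 0.343); φ = arcsin(p_z) ≈ 20.06°, λ = atan2(p_y, p_x) ≈ 86.22°.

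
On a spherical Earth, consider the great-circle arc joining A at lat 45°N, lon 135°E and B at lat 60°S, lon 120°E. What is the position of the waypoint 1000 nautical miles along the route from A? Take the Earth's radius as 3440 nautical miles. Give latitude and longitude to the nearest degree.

Convert each endpoint to a unit vector on the sphere (x = cos φ cos λ, y = cos φ sin λ, z = sin φ).
The central angle between the endpoints is δ = arccos(p₁·p₂) ≈ 1.845 rad (105.7°). The total great-circle distance is δ·R ≈ 1.845 × 3440 ≈ 6347 nmi, so the target fraction is f = 1000/6347 ≈ 0.158.
Interpolate at f ≈ 0.158 with slerp weights a = sin((1−f)δ)/sin δ ≈ 1.039, b = sin(fδ)/sin δ ≈ 0.298.
p = a·p₁ + b·p₂ ≈ (-0.594, 0.648, 0.477); φ = arcsin(p_z) ≈ 28.46°, λ = atan2(p_y, p_x) ≈ 132.49°.

≈ lat 28°N, lon 132°E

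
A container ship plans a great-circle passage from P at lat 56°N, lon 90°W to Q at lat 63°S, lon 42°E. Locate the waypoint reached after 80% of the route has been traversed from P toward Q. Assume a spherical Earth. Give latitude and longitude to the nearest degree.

The haversine formula gives a central angle δ ≈ 2.711 rad (155.3°) between the endpoints.
Interpolate at f = 0.80 with slerp weights a = sin((1−f)δ)/sin δ ≈ 1.235, b = sin(fδ)/sin δ ≈ 1.979.
p = a·p₁ + b·p₂ ≈ (0.668, -0.090, -0.739); φ = arcsin(p_z) ≈ -47.66°, λ = atan2(p_y, p_x) ≈ -7.64°.

≈ lat 48°S, lon 8°W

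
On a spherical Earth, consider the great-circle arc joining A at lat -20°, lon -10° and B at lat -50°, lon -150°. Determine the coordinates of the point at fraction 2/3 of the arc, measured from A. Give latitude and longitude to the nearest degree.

≈ lat -67°, lon -90°

Convert each endpoint to a unit vector on the sphere (x = cos φ cos λ, y = cos φ sin λ, z = sin φ).
The central angle between the endpoints is δ = arccos(p₁·p₂) ≈ 1.773 rad (101.6°).
Interpolate at f = 2/3 with slerp weights a = sin((1−f)δ)/sin δ ≈ 0.569, b = sin(fδ)/sin δ ≈ 0.945.
p = a·p₁ + b·p₂ ≈ (0.001, -0.396, -0.918); φ = arcsin(p_z) ≈ -66.65°, λ = atan2(p_y, p_x) ≈ -89.93°.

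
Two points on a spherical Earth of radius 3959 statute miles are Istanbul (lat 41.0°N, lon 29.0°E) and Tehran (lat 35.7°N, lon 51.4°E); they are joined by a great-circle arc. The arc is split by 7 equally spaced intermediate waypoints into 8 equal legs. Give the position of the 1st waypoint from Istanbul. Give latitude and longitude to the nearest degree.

≈ lat 41°N, lon 32°E

Write both endpoints as unit vectors p₁, p₂ with components (cos φ cos λ, cos φ sin λ, sin φ).
The central angle between the endpoints is δ = arccos(p₁·p₂) ≈ 0.319 rad (18.3°).
Interpolate at f = 1/8 with slerp weights a = sin((1−f)δ)/sin δ ≈ 0.879, b = sin(fδ)/sin δ ≈ 0.127.
p = a·p₁ + b·p₂ ≈ (0.644, 0.402, 0.651); φ = arcsin(p_z) ≈ 40.58°, λ = atan2(p_y, p_x) ≈ 31.97°.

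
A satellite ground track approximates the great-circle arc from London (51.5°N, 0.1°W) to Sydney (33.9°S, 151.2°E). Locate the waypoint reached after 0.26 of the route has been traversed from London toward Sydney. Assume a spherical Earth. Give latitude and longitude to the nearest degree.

Convert each endpoint to a unit vector on the sphere (x = cos φ cos λ, y = cos φ sin λ, z = sin φ).
The central angle between the endpoints is δ = arccos(p₁·p₂) ≈ 2.668 rad (152.8°).
Interpolate at f = 0.26 with slerp weights a = sin((1−f)δ)/sin δ ≈ 2.015, b = sin(fδ)/sin δ ≈ 1.400.
p = a·p₁ + b·p₂ ≈ (0.236, 0.558, 0.796); φ = arcsin(p_z) ≈ 52.73°, λ = atan2(p_y, p_x) ≈ 67.09°.

≈ 53°N, 67°E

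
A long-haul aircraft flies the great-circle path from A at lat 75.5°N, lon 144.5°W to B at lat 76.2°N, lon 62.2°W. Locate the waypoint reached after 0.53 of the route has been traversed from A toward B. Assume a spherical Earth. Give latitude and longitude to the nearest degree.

From cos δ = sin φ₁ sin φ₂ + cos φ₁ cos φ₂ cos Δλ, the central angle is δ ≈ 0.323 rad (18.5°).
Interpolate at f = 0.53 with slerp weights a = sin((1−f)δ)/sin δ ≈ 0.476, b = sin(fδ)/sin δ ≈ 0.537.
p = a·p₁ + b·p₂ ≈ (-0.037, -0.183, 0.982); φ = arcsin(p_z) ≈ 79.26°, λ = atan2(p_y, p_x) ≈ -101.58°.

≈ lat 79°N, lon 102°W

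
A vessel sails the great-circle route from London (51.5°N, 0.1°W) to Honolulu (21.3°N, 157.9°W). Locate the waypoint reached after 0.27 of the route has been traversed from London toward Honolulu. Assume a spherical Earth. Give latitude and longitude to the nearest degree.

≈ 75°N, 40°W

Convert each endpoint to a unit vector on the sphere (x = cos φ cos λ, y = cos φ sin λ, z = sin φ).
The central angle between the endpoints is δ = arccos(p₁·p₂) ≈ 1.826 rad (104.6°).
Interpolate at f = 0.27 with slerp weights a = sin((1−f)δ)/sin δ ≈ 1.005, b = sin(fδ)/sin δ ≈ 0.489.
p = a·p₁ + b·p₂ ≈ (0.203, -0.173, 0.964); φ = arcsin(p_z) ≈ 74.55°, λ = atan2(p_y, p_x) ≈ -40.37°.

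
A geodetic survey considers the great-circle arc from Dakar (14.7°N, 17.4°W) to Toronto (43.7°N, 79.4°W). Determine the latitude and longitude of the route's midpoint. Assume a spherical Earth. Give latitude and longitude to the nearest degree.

≈ 33°N, 43°W

Convert each endpoint to a unit vector on the sphere (x = cos φ cos λ, y = cos φ sin λ, z = sin φ).
The central angle between the endpoints is δ = arccos(p₁·p₂) ≈ 1.043 rad (59.8°).
Interpolate at f = 1/2 with slerp weights a = sin((1−f)δ)/sin δ ≈ 0.577, b = sin(fδ)/sin δ ≈ 0.577.
p = a·p₁ + b·p₂ ≈ (0.609, -0.577, 0.545); φ = arcsin(p_z) ≈ 33.01°, λ = atan2(p_y, p_x) ≈ -43.44°.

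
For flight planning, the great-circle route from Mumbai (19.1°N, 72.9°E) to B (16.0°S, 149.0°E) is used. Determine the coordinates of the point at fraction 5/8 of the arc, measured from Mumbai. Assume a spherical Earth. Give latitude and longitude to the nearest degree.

From cos δ = sin φ₁ sin φ₂ + cos φ₁ cos φ₂ cos Δλ, the central angle is δ ≈ 1.442 rad (82.6°).
Interpolate at f = 5/8 with slerp weights a = sin((1−f)δ)/sin δ ≈ 0.519, b = sin(fδ)/sin δ ≈ 0.791.
p = a·p₁ + b·p₂ ≈ (-0.507, 0.860, -0.048); φ = arcsin(p_z) ≈ -2.76°, λ = atan2(p_y, p_x) ≈ 120.52°.

≈ (3°S, 121°E)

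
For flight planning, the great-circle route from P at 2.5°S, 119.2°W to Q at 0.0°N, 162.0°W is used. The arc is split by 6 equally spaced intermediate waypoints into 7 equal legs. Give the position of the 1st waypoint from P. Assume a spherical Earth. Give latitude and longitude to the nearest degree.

Convert each endpoint to a unit vector on the sphere (x = cos φ cos λ, y = cos φ sin λ, z = sin φ).
The central angle between the endpoints is δ = arccos(p₁·p₂) ≈ 0.748 rad (42.9°).
Interpolate at f = 1/7 with slerp weights a = sin((1−f)δ)/sin δ ≈ 0.879, b = sin(fδ)/sin δ ≈ 0.157.
p = a·p₁ + b·p₂ ≈ (-0.578, -0.815, -0.038); φ = arcsin(p_z) ≈ -2.20°, λ = atan2(p_y, p_x) ≈ -125.32°.

≈ 2°S, 125°W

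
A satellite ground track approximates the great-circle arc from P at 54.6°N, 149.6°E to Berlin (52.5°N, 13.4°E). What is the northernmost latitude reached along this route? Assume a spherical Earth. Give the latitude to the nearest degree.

≈ 75°N

The great circle lies in the plane with unit normal n̂ = (p₁ × p₂)/|p₁ × p₂|.
Here n̂_z ≈ -0.265; the vertex latitude is φ_max = arccos|n̂_z| ≈ 74.6°.
Check via Clairaut: cos φ_max = |cos φ₁| · sin C = cos(54.6°)·sin(27.3°) ≈ 0.265, again giving ≈ 74.6°.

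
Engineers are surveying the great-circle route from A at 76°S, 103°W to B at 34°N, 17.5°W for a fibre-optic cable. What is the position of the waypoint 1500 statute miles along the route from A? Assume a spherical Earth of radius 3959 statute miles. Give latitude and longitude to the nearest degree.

Write both endpoints as unit vectors p₁, p₂ with components (cos φ cos λ, cos φ sin λ, sin φ).
The central angle between the endpoints is δ = arccos(p₁·p₂) ≈ 2.126 rad (121.8°). The total great-circle distance is δ·R ≈ 2.126 × 3959 ≈ 8416 mi, so the target fraction is f = 1500/8416 ≈ 0.178.
Interpolate at f ≈ 0.178 with slerp weights a = sin((1−f)δ)/sin δ ≈ 1.158, b = sin(fδ)/sin δ ≈ 0.435.
p = a·p₁ + b·p₂ ≈ (0.281, -0.382, -0.881); φ = arcsin(p_z) ≈ -61.71°, λ = atan2(p_y, p_x) ≈ -53.62°.

≈ 62°S, 54°W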